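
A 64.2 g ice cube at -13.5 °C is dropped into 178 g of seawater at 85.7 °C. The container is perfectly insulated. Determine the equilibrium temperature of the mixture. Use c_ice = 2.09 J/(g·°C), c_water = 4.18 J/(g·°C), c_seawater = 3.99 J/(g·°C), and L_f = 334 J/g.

Taking heat into each body as positive, Σ m c ΔT = 0:
ice -13.5→0 °C: 64.2×2.09×13.5 = 1811.4; fusion: m_ice L_f = 64.2×334 = 21443; meltwater 0→T: 64.2×4.18×T = 268.36 T; seawater: 710.22(T − 85.7)
978.58 T = 60866 − 23254 = 37612
T ≈ 38.44 °C — above 0 °C, consistent with complete melting.

T_f ≈ 38.4 °C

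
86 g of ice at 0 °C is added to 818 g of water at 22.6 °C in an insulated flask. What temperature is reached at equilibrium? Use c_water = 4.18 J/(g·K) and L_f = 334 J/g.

T_f ≈ 12.8 °C

Let T be the final temperature. ΣQ_i = 0:
fusion: m_ice L_f = 86×334 = 28724; warm the meltwater: 359.48 T; water cools: 818×4.18×(T − 22.6) = 3419.2(T − 22.6)
3778.7 T = 77275 − 28724 = 48551
T ≈ 12.85 °C. Since T > 0 °C, the all-ice-melts assumption holds.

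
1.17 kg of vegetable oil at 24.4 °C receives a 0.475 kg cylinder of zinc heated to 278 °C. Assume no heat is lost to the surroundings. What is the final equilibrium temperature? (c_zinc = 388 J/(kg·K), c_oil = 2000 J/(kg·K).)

Setting the total heat transfer to zero:
0.475·388·(T − 278) + 1.17·2000·(T − 24.4) = 0
2524.3 T = 108331
T = 108331 / 2524.3 = 42.9 °C

T_f ≈ 42.9 °C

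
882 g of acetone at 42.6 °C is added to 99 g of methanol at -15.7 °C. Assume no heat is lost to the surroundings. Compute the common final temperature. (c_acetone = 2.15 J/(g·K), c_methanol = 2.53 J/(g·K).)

T_f is the heat-capacity-weighted average of the initial temperatures:
T_f = (1896.3*42.6 + 250.47*(-15.7)) / (1896.3 + 250.47)
    = 76850 / 2146.8 ≈ 35.80 °C

T_f ≈ 35.8 °C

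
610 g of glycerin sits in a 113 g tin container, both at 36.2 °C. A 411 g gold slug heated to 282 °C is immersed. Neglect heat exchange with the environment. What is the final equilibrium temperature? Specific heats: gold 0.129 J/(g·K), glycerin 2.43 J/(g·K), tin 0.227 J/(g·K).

Taking heat into each body as positive, Σ m c ΔT = 0:
411*0.129*(T − 282) + 610*2.43*(T − 36.2) + 113*0.227*(T − 36.2) = 0
(53.02 + 1482.3 + 25.65) T = 53.02*282 + 1482.3*36.2 + 25.65*36.2
T = 69539/1561 ≈ 44.55 °C

T_f ≈ 44.5 °C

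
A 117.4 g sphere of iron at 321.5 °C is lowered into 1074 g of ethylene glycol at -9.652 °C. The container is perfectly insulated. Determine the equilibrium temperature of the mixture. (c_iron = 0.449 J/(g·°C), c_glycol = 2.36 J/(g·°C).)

T_f = Σ m_i c_i T_i / Σ m_i c_i:
T_f = (52.71*321.5 + 2534.6*(-9.652)) / (52.71 + 2534.6)
    = -7517.2 / 2587.4 ≈ -2.91 °C

T_f ≈ -2.9 °C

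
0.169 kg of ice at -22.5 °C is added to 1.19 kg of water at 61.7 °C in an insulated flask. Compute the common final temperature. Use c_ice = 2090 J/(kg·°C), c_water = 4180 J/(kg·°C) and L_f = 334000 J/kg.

Conservation of energy gives ΣQ = 0:
ice -22.5→0 °C: 0.169×2090×22.5 = 7947.2; melt ice: 0.169×334000 = 56446; warm the meltwater: 706.42 T; water: 4974.2(T − 61.7)
5680.6 T = 306908 − 64393 = 242515
T ≈ 42.69 °C (positive, so assuming full melt was valid).

T_f ≈ 42.7 °C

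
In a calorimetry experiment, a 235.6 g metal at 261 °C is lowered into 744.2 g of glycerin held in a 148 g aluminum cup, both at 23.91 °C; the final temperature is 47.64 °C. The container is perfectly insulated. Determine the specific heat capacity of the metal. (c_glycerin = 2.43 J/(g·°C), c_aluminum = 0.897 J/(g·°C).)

c ≈ 0.916 J/(g·°C)

Let T be the final temperature. ΣQ_i = 0:
235.6·c·(47.64 − 261) + 744.2·2.43·(47.64 − 23.91) + 148·0.897·(47.64 − 23.91) = 0
-50268 c = -46064
c = -46064/-50268 ≈ 0.9164 J/(g·°C)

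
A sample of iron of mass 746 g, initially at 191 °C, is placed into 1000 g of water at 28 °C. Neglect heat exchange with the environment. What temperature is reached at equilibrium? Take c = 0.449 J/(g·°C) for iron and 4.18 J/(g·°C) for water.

Let T be the final temperature. ΣQ_i = 0:
746*0.449*(T − 191) + 1000*4.18*(T − 28) = 0
(334.95 + 4180) T = 334.95*191 + 4180*28
T ≈ 40.09 °C

T_f ≈ 40.1 °C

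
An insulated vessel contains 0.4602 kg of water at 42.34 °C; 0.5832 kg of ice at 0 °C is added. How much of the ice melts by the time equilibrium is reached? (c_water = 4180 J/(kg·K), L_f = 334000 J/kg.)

m_melted ≈ 0.244 kg

Cooling the water to 0 °C releases 0.4602·4180·42.34 = 81447 J.
To melt every bit of ice: 0.5832·334000 = 194789 J.
That's not enough to melt it all — equilibrium is at 0 °C with ice remaining.
Mass melted = 81447/334000 ≈ 0.2439 kg.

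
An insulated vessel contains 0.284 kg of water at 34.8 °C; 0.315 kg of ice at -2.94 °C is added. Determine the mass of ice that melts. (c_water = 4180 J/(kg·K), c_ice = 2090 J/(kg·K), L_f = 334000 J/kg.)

m_melted ≈ 0.118 kg

Heat available from the water dropping to 0 °C: 0.284·4180·34.8 = 41312 J.
Warming the ice to 0 °C takes 0.315·2090·2.94 = 1935.5 J, leaving 39376 J for melting.
Fully melting the ice requires m_ice L_f = 0.315·334000 = 105210 J.
Since 39376 < 105210 J, not all the ice melts; equilibrium is at 0 °C.
m_melted·334000 = 39376  ⇒  m_melted ≈ 0.1179 kg.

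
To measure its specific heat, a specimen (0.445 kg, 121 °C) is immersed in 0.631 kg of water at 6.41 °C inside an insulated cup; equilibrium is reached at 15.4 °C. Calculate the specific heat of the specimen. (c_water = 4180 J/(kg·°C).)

Heat lost by the specimen = heat gained by the water:
0.445×c×(121 − 15.4) = 0.631×4180×(15.4 − 6.41)
46.99 c = 23712  ⇒  c ≈ 504.6 J/(kg·°C)

c ≈ 505 J/(kg·°C)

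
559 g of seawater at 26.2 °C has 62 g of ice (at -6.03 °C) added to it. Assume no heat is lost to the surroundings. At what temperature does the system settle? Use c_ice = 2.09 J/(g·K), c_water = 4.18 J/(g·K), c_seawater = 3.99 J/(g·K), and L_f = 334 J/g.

T_f ≈ 14.8 °C

Conservation of energy gives ΣQ = 0:
ice -6.03→0 °C: 62×2.09×6.03 = 781.37; fusion: m_ice L_f = 62×334 = 20708; warm the meltwater: 259.16 T; seawater cools: 559×3.99×(T − 26.2) = 2230.4(T − 26.2)
2489.6 T = 58437 − 21489 = 36947
T ≈ 14.84 °C. Since T > 0 °C, the all-ice-melts assumption holds.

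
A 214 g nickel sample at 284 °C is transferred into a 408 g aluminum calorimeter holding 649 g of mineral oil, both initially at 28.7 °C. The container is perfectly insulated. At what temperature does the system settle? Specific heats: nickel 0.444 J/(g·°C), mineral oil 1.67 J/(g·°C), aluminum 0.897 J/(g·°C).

T_f ≈ 44.4 °C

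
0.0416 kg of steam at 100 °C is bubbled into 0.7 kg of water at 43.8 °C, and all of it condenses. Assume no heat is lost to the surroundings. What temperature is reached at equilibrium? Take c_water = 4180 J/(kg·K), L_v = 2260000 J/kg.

T_f ≈ 77.3 °C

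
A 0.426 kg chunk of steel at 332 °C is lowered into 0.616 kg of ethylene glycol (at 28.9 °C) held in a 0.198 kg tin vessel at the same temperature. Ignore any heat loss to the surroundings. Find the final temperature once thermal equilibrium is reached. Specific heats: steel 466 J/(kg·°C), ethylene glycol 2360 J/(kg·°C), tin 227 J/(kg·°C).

Let T be the final temperature. ΣQ_i = 0:
0.426·466·(T − 332) + 0.616·2360·(T − 28.9) + 0.198·227·(T − 28.9) = 0
1697.2 T = 109220
T ≈ 64.35 °C

T_f ≈ 64.4 °C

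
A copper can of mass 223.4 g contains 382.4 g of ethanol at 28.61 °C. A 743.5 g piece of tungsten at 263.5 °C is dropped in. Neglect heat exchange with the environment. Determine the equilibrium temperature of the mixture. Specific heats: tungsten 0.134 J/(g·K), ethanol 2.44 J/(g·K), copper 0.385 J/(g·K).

T_f ≈ 49.5 °C

Energy conservation, ΣQ = 0:
743.5×0.134×(T − 263.5) + 382.4×2.44×(T − 28.61) + 223.4×0.385×(T − 28.61) = 0
1118.7 T = 55408
T = 55408 / 1118.7 = 49.5 °C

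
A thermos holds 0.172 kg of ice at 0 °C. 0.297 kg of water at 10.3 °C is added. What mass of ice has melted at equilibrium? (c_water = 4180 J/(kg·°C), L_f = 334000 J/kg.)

Cooling the water to 0 °C releases 0.297·4180·10.3 = 12787 J.
To melt every bit of ice: 0.172·334000 = 57448 J.
That's not enough to melt it all — equilibrium is at 0 °C with ice remaining.
Mass melted = 12787/334000 ≈ 0.03828 kg.

m_melted ≈ 0.0383 kg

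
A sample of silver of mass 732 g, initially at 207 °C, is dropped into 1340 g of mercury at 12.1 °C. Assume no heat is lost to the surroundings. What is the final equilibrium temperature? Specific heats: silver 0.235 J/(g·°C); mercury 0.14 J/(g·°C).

Conservation of energy gives ΣQ = 0:
732*0.235*(T − 207) + 1340*0.14*(T − 12.1) = 0
172.02(T − 207) + 187.6(T − 12.1) = 0
(172.02 + 187.6) T = 172.02*207 + 187.6*12.1
T = 37878/359.62 ≈ 105.33 °C

T_f ≈ 105.3 °C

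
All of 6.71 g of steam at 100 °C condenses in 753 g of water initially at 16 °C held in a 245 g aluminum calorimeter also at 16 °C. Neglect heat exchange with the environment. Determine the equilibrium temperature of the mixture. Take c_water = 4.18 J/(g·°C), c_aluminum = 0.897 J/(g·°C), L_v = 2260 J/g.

Heat gained plus heat lost sum to zero:
steam→water at 100 °C releases m L_v = 6.71×2260 = 15165
  condensed water 100 °C→T: 28.05(T − 100)
  original water: 3147.5(T − 16)
  aluminum cup: 245×0.897×(T − 16) = 219.77(T − 16)
3395.4 T = 15165 + 2804.8 + 53877 = 71846
T ≈ 21.16 °C — below 100 °C, confirming all the steam condensed.

T_f ≈ 21.2 °C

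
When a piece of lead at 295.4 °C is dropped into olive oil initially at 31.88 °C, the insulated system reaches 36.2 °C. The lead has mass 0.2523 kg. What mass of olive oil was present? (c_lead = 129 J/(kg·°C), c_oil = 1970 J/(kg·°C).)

m ≈ 0.991 kg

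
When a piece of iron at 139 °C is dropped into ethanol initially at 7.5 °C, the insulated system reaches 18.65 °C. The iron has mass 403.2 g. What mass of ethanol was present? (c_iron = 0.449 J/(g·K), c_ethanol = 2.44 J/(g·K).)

|Q_iron| = |Q_ethanol|:
403.2·0.449·(139 − 18.65) = m·2.44·(18.65 − 7.5)
27.21 m = 21788  ⇒  m ≈ 800.8 g

m ≈ 801 g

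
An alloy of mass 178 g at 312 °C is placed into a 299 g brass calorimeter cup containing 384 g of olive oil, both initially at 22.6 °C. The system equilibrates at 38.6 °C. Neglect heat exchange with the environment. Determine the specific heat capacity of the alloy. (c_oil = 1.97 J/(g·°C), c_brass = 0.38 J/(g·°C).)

Taking heat into each body as positive, Σ m c ΔT = 0:
178·c·(38.6 − 312) + 384·1.97·(38.6 − 22.6) + 299·0.38·(38.6 − 22.6) = 0
-48665 c = -13922
c = -13922/-48665 ≈ 0.2861 J/(g·°C)

c ≈ 0.286 J/(g·°C)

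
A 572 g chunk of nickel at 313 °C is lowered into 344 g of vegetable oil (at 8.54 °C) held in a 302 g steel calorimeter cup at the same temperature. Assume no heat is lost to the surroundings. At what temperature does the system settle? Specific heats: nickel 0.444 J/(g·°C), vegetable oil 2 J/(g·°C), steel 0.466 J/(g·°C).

With ΣQ=0 the equilibrium temperature is the m·c-weighted mean:
T_f = (253.97·313 + 688·8.54 + 140.73·8.54) / (253.97 + 688 + 140.73)
    = 86569 / 1082.7 ≈ 79.96 °C

T_f ≈ 80.0 °C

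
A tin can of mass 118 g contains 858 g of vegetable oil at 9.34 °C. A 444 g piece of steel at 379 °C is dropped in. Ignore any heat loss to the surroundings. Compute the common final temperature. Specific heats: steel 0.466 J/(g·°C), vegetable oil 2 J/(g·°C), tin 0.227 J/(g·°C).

With ΣQ=0 the equilibrium temperature is the m·c-weighted mean:
T_f = (206.9×379 + 1716×9.34 + 26.79×9.34) / (206.9 + 1716 + 26.79)
    = 94694 / 1949.7 ≈ 48.57 °C

T_f ≈ 48.6 °C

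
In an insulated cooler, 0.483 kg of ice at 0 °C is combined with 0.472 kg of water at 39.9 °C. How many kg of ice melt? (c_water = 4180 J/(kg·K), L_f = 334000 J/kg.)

Heat available from the water dropping to 0 °C: 0.472×4180×39.9 = 78721 J.
Fully melting the ice requires m_ice L_f = 0.483×334000 = 161322 J.
78721 J < 161322 J, so only part of the ice melts and the system sits at 0 °C.
m_melted×334000 = 78721  ⇒  m_melted ≈ 0.2357 kg.

m_melted ≈ 0.236 kg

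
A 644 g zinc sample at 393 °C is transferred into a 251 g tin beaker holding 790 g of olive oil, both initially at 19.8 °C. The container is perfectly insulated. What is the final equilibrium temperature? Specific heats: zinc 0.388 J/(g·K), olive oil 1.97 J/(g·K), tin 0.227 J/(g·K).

Energy conservation, ΣQ = 0:
644·0.388·(T − 393) + 790·1.97·(T − 19.8) + 251·0.227·(T − 19.8) = 0
249.87(T − 393) + 1556.3(T − 19.8) + 56.98(T − 19.8) = 0
(249.87 + 1556.3 + 56.98) T = 249.87·393 + 1556.3·19.8 + 56.98·19.8
T ≈ 69.85 °C

T_f ≈ 69.9 °C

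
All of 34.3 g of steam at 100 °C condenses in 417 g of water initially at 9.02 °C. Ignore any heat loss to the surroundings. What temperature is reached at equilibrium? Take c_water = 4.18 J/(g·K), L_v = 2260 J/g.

Sum of m c ΔT and latent-heat terms is zero:
condense steam: −34.3×2260 = −77518; condensate cools 100→T: 34.3×4.18×(T − 100) = 143.37(T − 100); water warms: 417×4.18×(T − 9.02) = 1743.1(T − 9.02)
1886.4 T = 77518 + 14337 + 15722 = 107578
T ≈ 57.03 °C — below 100 °C, confirming all the steam condensed.

T_f ≈ 57.0 °C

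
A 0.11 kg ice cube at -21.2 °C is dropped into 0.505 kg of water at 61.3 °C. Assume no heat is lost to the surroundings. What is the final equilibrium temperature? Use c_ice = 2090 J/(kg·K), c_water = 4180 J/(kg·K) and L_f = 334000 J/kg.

Let T be the final temperature. ΣQ_i = 0:
ice -21.2→0 °C: 0.11×2090×21.2 = 4873.9
  melt ice: 0.11×334000 = 36740
  meltwater 0→T: 0.11×4180×T = 459.8 T
  water cools: 0.505×4180×(T − 61.3) = 2110.9(T − 61.3)
2570.7 T = 129398 − 41614 = 87784
T ≈ 34.15 °C (positive, so assuming full melt was valid).

T_f ≈ 34.1 °C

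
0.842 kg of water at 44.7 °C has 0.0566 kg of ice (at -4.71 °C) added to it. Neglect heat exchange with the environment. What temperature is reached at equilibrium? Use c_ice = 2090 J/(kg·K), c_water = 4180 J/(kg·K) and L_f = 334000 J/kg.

T_f ≈ 36.7 °C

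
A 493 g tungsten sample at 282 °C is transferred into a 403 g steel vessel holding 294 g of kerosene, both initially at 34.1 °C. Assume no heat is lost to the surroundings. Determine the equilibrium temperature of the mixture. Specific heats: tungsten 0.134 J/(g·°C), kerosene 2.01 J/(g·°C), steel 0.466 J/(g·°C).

Taking heat into each body as positive, Σ m c ΔT = 0:
493*0.134*(T − 282) + 294*2.01*(T − 34.1) + 403*0.466*(T − 34.1) = 0
66.06(T − 282) + 590.94(T − 34.1) + 187.8(T − 34.1) = 0
(66.06 + 590.94 + 187.8) T = 66.06*282 + 590.94*34.1 + 187.8*34.1
T ≈ 53.49 °C

T_f ≈ 53.5 °C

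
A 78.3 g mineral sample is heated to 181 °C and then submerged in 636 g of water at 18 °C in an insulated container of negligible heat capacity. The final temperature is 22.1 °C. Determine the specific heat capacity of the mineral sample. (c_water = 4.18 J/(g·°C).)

c ≈ 0.876 J/(g·°C)

Heat lost by the mineral sample = heat gained by the water:
78.3×c×(181 − 22.1) = 636×4.18×(22.1 − 18)
12442 c = 10900  ⇒  c ≈ 0.8761 J/(g·°C)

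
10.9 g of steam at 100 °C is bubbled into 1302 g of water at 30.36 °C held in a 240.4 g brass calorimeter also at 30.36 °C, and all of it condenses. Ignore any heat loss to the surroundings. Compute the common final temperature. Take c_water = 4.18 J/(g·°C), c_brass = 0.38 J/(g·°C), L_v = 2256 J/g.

T_f ≈ 35.3 °C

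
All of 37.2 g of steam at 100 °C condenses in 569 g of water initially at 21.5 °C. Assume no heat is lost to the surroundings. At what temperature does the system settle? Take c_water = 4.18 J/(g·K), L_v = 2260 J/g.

T_f ≈ 59.5 °C

Heat gained plus heat lost sum to zero:
steam→water at 100 °C releases m L_v = 37.2×2260 = 84072; condensate cools 100→T: 37.2×4.18×(T − 100) = 155.5(T − 100); original water: 2378.4(T − 21.5)
2533.9 T = 84072 + 15550 + 51136 = 150758
T ≈ 59.50 °C, under the boiling point, so the assumption holds.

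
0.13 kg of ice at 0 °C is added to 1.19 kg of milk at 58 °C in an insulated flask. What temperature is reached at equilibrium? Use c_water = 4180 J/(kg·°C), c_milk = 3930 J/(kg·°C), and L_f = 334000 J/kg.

T_f ≈ 43.6 °C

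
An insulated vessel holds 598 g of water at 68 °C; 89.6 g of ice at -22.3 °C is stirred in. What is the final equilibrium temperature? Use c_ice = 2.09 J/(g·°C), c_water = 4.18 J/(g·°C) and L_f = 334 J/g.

Sum of m c ΔT and latent-heat terms is zero:
warm ice to 0 °C: 89.6·2.09·(0 − (-22.3)) = 4176
  latent heat to melt: 89.6·334 = 29926
  meltwater 0→T: 89.6·4.18·T = 374.53 T
  water: 2499.6(T − 68)
2874.2 T = 169976 − 34102 = 135873
T ≈ 47.27 °C. Since T > 0 °C, the all-ice-melts assumption holds.

T_f ≈ 47.3 °C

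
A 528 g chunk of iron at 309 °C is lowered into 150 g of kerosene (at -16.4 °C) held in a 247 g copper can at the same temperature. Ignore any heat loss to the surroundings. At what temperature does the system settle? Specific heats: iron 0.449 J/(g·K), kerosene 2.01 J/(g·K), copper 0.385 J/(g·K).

T_f ≈ 105.3 °C

T_f = Σ m_i c_i T_i / Σ m_i c_i:
T_f = (237.07×309 + 301.5×(-16.4) + 95.09×(-16.4)) / (237.07 + 301.5 + 95.09)
    = 66751 / 633.67 ≈ 105.34 °C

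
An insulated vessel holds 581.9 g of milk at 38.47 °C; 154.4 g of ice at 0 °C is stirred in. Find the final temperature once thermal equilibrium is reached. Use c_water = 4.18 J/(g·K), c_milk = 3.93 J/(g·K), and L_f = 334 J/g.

Energy conservation, ΣQ = 0:
latent heat to melt: 154.4×334 = 51570; meltwater 0→T: 154.4×4.18×T = 645.39 T; milk: 2286.9(T − 38.47)
2932.3 T = 87976 − 51570 = 36406
T ≈ 12.42 °C. Since T > 0 °C, the all-ice-melts assumption holds.

T_f ≈ 12.4 °C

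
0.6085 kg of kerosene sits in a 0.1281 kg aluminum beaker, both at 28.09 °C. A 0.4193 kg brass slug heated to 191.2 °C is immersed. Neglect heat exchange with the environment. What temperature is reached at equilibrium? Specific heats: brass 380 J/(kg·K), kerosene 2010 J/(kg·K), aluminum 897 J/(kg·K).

T_f ≈ 45.4 °C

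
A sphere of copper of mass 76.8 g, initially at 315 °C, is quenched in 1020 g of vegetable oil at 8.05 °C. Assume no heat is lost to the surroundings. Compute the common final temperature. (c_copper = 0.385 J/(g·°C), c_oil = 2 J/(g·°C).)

T_f ≈ 12.4 °C

Heat lost by the copper equals heat gained by the oil:
76.8·0.385·(315 − T) = 1020·2·(T − 8.05)
29.57(315 − T) = 2040(T − 8.05)
2069.6 T = 25736  ⇒  T ≈ 12.44 °C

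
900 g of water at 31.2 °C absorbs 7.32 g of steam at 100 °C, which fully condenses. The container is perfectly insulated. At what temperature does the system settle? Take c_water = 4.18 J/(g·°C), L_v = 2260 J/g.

Taking heat into each body as positive, Σ m c ΔT = 0:
condense steam: −7.32×2260 = −16543; condensed water 100 °C→T: 30.6(T − 100); original water: 3762(T − 31.2)
3792.6 T = 16543 + 3059.8 + 117374 = 136977
T ≈ 36.12 °C, under the boiling point, so the assumption holds.

T_f ≈ 36.1 °C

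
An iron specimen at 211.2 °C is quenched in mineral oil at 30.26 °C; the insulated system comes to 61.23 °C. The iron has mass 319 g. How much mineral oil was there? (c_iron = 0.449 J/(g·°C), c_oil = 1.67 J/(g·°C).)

Net heat exchanged in the isolated system is zero:
319×0.449×(61.23 − 211.2) + m×1.67×(61.23 − 30.26) = 0
51.72 m = 21480
m = 21480/51.72 ≈ 415.3 g

m ≈ 415 g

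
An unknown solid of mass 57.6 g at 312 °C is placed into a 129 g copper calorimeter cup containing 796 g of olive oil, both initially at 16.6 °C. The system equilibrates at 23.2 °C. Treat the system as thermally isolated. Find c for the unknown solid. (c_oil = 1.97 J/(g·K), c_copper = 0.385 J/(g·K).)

Energy conservation, ΣQ = 0:
57.6×c×(23.2 − 312) + 796×1.97×(23.2 − 16.6) + 129×0.385×(23.2 − 16.6) = 0
-16635 c = -10677
c = -10677/-16635 ≈ 0.6419 J/(g·K)

c ≈ 0.642 J/(g·K)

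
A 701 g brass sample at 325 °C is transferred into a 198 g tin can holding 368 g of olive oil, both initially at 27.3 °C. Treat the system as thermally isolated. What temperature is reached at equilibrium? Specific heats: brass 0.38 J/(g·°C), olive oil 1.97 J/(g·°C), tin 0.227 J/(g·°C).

Net heat exchanged in the isolated system is zero:
701·0.38·(T − 325) + 368·1.97·(T − 27.3) + 198·0.227·(T − 27.3) = 0
266.38(T − 325) + 724.96(T − 27.3) + 44.95(T − 27.3) = 0
(266.38 + 724.96 + 44.95) T = 266.38·325 + 724.96·27.3 + 44.95·27.3
T = 107592 / 1036.3 = 104 °C

T_f ≈ 103.8 °C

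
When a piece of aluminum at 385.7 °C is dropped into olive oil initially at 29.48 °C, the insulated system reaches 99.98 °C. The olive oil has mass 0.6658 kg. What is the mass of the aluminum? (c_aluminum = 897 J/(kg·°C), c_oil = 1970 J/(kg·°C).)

Conservation of energy gives ΣQ = 0:
m·897·(99.98 − 385.7) + 0.6658·1970·(99.98 − 29.48) = 0
-256291 m = -92470
m = -92470/-256291 ≈ 0.3608 kg

m ≈ 0.361 kg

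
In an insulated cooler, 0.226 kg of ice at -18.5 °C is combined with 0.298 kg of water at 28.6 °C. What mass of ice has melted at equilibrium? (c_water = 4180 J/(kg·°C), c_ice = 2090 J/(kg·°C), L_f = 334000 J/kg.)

Water can give up m c ΔT = 0.298·4180·28.6 = 35625 J before reaching 0 °C.
Of that, 0.226·2090·18.5 = 8738.3 J goes to bring the ice to 0 °C, leaving 26887 J.
To melt every bit of ice: 0.226·334000 = 75484 J.
26887 J < 75484 J, so only part of the ice melts and the system sits at 0 °C.
m_melted·334000 = 26887  ⇒  m_melted ≈ 0.0805 kg.

m_melted ≈ 0.0805 kg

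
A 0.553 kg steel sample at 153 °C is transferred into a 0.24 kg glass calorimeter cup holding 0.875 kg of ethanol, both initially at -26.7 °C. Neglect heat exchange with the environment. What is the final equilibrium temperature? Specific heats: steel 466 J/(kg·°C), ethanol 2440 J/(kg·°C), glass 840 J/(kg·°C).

T_f ≈ -8.8 °C

Heat gained plus heat lost sum to zero:
0.553×466×(T − 153) + 0.875×2440×(T − (-26.7)) + 0.24×840×(T − (-26.7)) = 0
257.7(T − 153) + 2135(T − (-26.7)) + 201.6(T − (-26.7)) = 0
2594.3 T = -22959
T = -22959/2594.3 ≈ -8.85 °C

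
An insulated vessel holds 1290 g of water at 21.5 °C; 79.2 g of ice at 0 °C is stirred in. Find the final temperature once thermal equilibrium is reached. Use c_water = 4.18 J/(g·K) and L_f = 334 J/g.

T_f ≈ 15.6 °C

Let T be the final temperature. ΣQ_i = 0:
fusion: m_ice L_f = 79.2×334 = 26453
  warm the meltwater: 331.06 T
  water cools: 1290×4.18×(T − 21.5) = 5392.2(T − 21.5)
5723.3 T = 115932 − 26453 = 89480
T ≈ 15.63 °C. Since T > 0 °C, the all-ice-melts assumption holds.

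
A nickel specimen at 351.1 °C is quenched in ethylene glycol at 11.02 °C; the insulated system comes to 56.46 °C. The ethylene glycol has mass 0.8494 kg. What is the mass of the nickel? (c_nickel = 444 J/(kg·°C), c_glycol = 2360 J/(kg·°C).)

m ≈ 0.696 kg

Taking heat into each body as positive, Σ m c ΔT = 0:
m×444×(56.46 − 351.1) + 0.8494×2360×(56.46 − 11.02) = 0
-130820 m = -91088
m = -91088/-130820 ≈ 0.6963 kg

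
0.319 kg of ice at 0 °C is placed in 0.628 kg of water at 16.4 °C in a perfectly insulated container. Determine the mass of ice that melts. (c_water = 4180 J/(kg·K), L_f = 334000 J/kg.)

Water can give up m c ΔT = 0.628×4180×16.4 = 43051 J before reaching 0 °C.
To melt every bit of ice: 0.319×334000 = 106546 J.
Since 43051 < 106546 J, not all the ice melts; equilibrium is at 0 °C.
m_melted×334000 = 43051  ⇒  m_melted ≈ 0.1289 kg.

m_melted ≈ 0.129 kg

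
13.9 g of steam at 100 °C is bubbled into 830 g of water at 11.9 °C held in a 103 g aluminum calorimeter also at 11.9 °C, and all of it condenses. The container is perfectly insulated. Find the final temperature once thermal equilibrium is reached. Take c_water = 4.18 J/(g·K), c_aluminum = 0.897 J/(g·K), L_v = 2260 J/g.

Setting the total heat transfer to zero:
latent heat released on condensation: 13.9×2260 = 31414
  condensate cools 100→T: 13.9×4.18×(T − 100) = 58.1(T − 100)
  original water: 3469.4(T − 11.9)
  aluminum cup: 103×0.897×(T − 11.9) = 92.39(T − 11.9)
3619.9 T = 31414 + 5810.2 + 42385 = 79610
T ≈ 21.99 °C (< 100 °C, so full condensation is consistent).

T_f ≈ 22.0 °C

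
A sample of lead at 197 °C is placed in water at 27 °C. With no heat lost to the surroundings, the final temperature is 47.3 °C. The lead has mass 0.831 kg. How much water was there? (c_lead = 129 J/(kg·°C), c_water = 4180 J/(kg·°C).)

m ≈ 0.189 kg

Heat gained plus heat lost sum to zero:
0.831·129·(47.3 − 197) + m·4180·(47.3 − 27) = 0
84854 m = 16048
m = 16048/84854 ≈ 0.1891 kg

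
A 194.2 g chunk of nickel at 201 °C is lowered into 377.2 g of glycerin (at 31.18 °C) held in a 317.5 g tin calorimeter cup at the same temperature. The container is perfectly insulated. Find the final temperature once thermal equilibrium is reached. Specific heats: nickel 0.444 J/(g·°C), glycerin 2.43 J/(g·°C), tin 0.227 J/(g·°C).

Taking heat into each body as positive, Σ m c ΔT = 0:
194.2*0.444*(T − 201) + 377.2*2.43*(T − 31.18) + 317.5*0.227*(T − 31.18) = 0
1074.9 T = 48158
T ≈ 44.80 °C

T_f ≈ 44.8 °C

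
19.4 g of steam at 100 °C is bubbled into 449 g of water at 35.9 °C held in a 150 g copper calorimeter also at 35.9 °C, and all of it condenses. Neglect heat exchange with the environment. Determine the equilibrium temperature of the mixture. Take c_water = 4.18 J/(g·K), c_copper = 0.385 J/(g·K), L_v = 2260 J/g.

Net heat exchanged in the isolated system is zero:
condense steam: −19.4×2260 = −43844
  condensed water 100 °C→T: 81.09(T − 100)
  water warms: 449×4.18×(T − 35.9) = 1876.8(T − 35.9)
  copper cup: 150×0.385×(T − 35.9) = 57.75(T − 35.9)
2015.7 T = 43844 + 8109.2 + 69451 = 121404
T ≈ 60.23 °C, under the boiling point, so the assumption holds.

T_f ≈ 60.2 °C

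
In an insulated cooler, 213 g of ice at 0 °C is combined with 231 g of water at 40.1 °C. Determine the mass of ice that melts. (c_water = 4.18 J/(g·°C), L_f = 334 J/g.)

m_melted ≈ 116 g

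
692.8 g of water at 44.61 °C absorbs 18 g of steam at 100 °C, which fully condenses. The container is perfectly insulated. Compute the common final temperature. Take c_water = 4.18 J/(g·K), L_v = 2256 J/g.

T_f ≈ 59.7 °C

Energy conservation, ΣQ = 0:
condense steam: −18×2256 = −40608; condensate cools 100→T: 18×4.18×(T − 100) = 75.24(T − 100); water warms: 692.8×4.18×(T − 44.61) = 2895.9(T − 44.61)
2971.1 T = 40608 + 7524 + 129186 = 177318
T ≈ 59.68 °C (< 100 °C, so full condensation is consistent).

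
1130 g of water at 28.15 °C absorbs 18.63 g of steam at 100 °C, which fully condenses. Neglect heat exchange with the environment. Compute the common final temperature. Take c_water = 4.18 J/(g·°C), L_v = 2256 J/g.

T_f ≈ 38.1 °C

Let T be the final temperature. ΣQ_i = 0:
latent heat released on condensation: 18.63×2256 = 42029
  condensate cools 100→T: 18.63×4.18×(T − 100) = 77.87(T − 100)
  water warms: 1130×4.18×(T − 28.15) = 4723.4(T − 28.15)
4801.3 T = 42029 + 7787.3 + 132964 = 182780
T ≈ 38.07 °C (< 100 °C, so full condensation is consistent).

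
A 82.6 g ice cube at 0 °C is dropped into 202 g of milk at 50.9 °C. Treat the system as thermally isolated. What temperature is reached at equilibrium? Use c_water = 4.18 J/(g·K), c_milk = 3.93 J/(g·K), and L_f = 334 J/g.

Sum of m c ΔT and latent-heat terms is zero:
fusion: m_ice L_f = 82.6×334 = 27588; warm the meltwater: 345.27 T; milk cools: 202×3.93×(T − 50.9) = 793.86(T − 50.9)
1139.1 T = 40407 − 27588 = 12819
T ≈ 11.25 °C (positive, so assuming full melt was valid).

T_f ≈ 11.3 °C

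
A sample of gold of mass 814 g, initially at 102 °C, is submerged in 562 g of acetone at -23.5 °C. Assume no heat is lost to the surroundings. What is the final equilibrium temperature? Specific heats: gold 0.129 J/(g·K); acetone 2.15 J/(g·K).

T_f ≈ -13.5 °C

Set heat shed by the hot body equal to heat absorbed by the cold body:
814*0.129*(102 − T) = 562*2.15*(T − (-23.5))
105.01(102 − T) = 1208.3(T − (-23.5))
1313.3 T = -17684  ⇒  T ≈ -13.47 °C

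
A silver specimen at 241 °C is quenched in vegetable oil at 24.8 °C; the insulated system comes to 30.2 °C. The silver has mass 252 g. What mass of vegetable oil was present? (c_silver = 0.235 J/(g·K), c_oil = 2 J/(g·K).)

m ≈ 1160 g

Net heat exchanged in the isolated system is zero:
252·0.235·(30.2 − 241) + m·2·(30.2 − 24.8) = 0
10.8 m = 12484
m = 12484/10.8 ≈ 1156 g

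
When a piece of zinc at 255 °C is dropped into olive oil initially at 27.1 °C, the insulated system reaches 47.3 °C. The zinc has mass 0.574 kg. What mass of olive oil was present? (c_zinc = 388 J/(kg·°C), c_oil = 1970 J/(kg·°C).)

|Q_zinc| = |Q_oil|:
0.574×388×(255 − 47.3) = m×1970×(47.3 − 27.1)
39794 m = 46257  ⇒  m ≈ 1.162 kg

m ≈ 1.16 kg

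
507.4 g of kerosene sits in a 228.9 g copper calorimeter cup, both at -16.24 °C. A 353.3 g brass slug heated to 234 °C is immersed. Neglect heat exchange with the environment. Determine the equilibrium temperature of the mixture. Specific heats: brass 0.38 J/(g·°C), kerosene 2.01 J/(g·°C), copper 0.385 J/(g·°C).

Setting the total heat transfer to zero:
353.3*0.38*(T − 234) + 507.4*2.01*(T − (-16.24)) + 228.9*0.385*(T − (-16.24)) = 0
(134.25 + 1019.9 + 88.13) T = 134.25*234 + 1019.9*(-16.24) + 88.13*(-16.24)
T = 13422 / 1242.3 = 10.8 °C

T_f ≈ 10.8 °C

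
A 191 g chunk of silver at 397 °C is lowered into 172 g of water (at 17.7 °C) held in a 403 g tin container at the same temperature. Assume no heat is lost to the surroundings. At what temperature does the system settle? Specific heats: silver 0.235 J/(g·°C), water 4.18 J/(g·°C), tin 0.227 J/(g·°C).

T_f is the heat-capacity-weighted average of the initial temperatures:
T_f = (44.88*397 + 718.96*17.7 + 91.48*17.7) / (44.88 + 718.96 + 91.48)
    = 32164 / 855.33 ≈ 37.60 °C

T_f ≈ 37.6 °C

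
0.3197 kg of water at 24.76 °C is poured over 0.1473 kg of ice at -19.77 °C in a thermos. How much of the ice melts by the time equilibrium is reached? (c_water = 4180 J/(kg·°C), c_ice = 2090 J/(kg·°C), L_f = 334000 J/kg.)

m_melted ≈ 0.0808 kg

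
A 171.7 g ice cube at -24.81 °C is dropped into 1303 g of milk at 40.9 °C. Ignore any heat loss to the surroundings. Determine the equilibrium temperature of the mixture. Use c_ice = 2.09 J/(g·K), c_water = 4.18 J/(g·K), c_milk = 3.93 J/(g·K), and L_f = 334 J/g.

T_f ≈ 24.5 °C

Let T be the final temperature. ΣQ_i = 0:
warm ice to 0 °C: 171.7·2.09·(0 − (-24.81)) = 8903.1
  melt ice: 171.7·334 = 57348
  meltwater 0→T: 171.7·4.18·T = 717.71 T
  milk cools: 1303·3.93·(T − 40.9) = 5120.8(T − 40.9)
5838.5 T = 209440 − 66251 = 143189
T ≈ 24.53 °C (positive, so assuming full melt was valid).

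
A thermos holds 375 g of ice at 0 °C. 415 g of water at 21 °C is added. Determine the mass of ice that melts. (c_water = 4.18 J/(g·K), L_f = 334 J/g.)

m_melted ≈ 109 g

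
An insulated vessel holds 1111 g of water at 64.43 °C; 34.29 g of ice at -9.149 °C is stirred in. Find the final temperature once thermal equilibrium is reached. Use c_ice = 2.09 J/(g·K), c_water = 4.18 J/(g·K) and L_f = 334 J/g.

T_f ≈ 60.0 °C

Sum of m c ΔT and latent-heat terms is zero:
ice -9.149→0 °C: 34.29×2.09×9.149 = 655.67; fusion: m_ice L_f = 34.29×334 = 11453; warm the meltwater: 143.33 T; water cools: 1111×4.18×(T − 64.43) = 4644(T − 64.43)
4787.3 T = 299212 − 12109 = 287103
T ≈ 59.97 °C (positive, so assuming full melt was valid).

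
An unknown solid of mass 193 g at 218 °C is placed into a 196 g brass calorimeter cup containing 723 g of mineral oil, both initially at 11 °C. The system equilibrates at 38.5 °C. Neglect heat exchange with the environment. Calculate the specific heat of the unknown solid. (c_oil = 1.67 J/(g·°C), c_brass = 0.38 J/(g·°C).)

c ≈ 1.02 J/(g·°C)

Setting the total heat transfer to zero:
193·c·(38.5 − 218) + 723·1.67·(38.5 − 11) + 196·0.38·(38.5 − 11) = 0
-34644 c = -35252
c = -35252/-34644 ≈ 1.018 J/(g·°C)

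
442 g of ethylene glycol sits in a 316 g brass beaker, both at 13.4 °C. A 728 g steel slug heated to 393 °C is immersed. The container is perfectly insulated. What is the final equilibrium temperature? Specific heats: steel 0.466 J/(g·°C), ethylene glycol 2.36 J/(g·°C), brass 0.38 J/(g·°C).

T_f ≈ 99.1 °C

Energy conservation, ΣQ = 0:
728*0.466*(T − 393) + 442*2.36*(T − 13.4) + 316*0.38*(T − 13.4) = 0
339.25(T − 393) + 1043.1(T − 13.4) + 120.08(T − 13.4) = 0
1502.4 T = 148911
T = 148911 / 1502.4 = 99.1 °C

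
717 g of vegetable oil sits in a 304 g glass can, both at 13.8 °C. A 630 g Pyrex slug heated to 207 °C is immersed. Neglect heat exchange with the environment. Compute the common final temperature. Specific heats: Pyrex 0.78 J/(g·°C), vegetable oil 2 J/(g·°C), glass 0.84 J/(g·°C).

T_f ≈ 57.3 °C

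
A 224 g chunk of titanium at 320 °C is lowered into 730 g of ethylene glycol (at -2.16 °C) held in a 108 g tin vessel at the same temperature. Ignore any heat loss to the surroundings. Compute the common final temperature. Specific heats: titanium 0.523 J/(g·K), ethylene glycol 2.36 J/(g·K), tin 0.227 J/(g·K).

T_f ≈ 18.1 °C

Energy conservation, ΣQ = 0:
224·0.523·(T − 320) + 730·2.36·(T − (-2.16)) + 108·0.227·(T − (-2.16)) = 0
117.15(T − 320) + 1722.8(T − (-2.16)) + 24.52(T − (-2.16)) = 0
1864.5 T = 33714
T = 33714 / 1864.5 = 18.1 °C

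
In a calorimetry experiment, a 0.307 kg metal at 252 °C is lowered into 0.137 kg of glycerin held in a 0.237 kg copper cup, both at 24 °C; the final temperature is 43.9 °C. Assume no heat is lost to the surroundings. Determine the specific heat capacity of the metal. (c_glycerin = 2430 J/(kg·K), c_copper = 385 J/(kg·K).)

c ≈ 132 J/(kg·K)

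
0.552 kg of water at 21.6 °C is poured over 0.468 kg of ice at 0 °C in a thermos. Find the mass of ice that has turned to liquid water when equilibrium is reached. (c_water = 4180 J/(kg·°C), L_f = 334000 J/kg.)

Water can give up m c ΔT = 0.552·4180·21.6 = 49839 J before reaching 0 °C.
Fully melting the ice requires m_ice L_f = 0.468·334000 = 156312 J.
49839 J < 156312 J, so only part of the ice melts and the system sits at 0 °C.
m_melt = 49839 / L_f = 0.1492 kg.

m_melted ≈ 0.149 kg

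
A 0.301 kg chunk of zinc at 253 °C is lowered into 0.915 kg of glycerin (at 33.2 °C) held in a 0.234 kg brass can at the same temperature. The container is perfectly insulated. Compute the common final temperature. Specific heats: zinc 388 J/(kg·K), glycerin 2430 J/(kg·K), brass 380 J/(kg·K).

T_f ≈ 43.8 °C

T_f = Σ m_i c_i T_i / Σ m_i c_i:
T_f = (116.79*253 + 2223.5*33.2 + 88.92*33.2) / (116.79 + 2223.5 + 88.92)
    = 106318 / 2429.2 ≈ 43.77 °C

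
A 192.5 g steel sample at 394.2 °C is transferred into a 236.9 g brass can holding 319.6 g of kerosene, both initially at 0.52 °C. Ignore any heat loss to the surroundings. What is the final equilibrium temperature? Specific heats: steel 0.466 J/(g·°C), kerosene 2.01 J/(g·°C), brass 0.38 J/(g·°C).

T_f ≈ 43.5 °C

Heat gained plus heat lost sum to zero:
192.5·0.466·(T − 394.2) + 319.6·2.01·(T − 0.52) + 236.9·0.38·(T − 0.52) = 0
(89.7 + 642.4 + 90.02) T = 89.7·394.2 + 642.4·0.52 + 90.02·0.52
T ≈ 43.48 °C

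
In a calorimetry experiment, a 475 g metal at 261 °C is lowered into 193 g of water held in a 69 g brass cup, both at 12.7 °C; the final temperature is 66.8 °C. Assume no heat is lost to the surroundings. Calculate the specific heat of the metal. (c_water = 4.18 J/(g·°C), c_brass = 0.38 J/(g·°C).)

c ≈ 0.489 J/(g·°C)

Let T be the final temperature. ΣQ_i = 0:
475·c·(66.8 − 261) + 193·4.18·(66.8 − 12.7) + 69·0.38·(66.8 − 12.7) = 0
-92245 c = -45063
c = -45063/-92245 ≈ 0.4885 J/(g·°C)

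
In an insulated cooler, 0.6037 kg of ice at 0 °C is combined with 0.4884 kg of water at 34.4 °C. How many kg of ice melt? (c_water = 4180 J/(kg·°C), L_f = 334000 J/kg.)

m_melted ≈ 0.21 kg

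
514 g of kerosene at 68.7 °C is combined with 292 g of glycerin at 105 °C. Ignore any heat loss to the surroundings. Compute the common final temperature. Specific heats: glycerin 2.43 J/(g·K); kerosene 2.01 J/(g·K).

T_f ≈ 83.5 °C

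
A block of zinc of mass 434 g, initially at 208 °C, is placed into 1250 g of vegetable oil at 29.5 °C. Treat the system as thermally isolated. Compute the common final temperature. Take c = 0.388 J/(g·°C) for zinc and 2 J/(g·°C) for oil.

Conservation of energy gives ΣQ = 0:
434*0.388*(T − 208) + 1250*2*(T − 29.5) = 0
168.39(T − 208) + 2500(T − 29.5) = 0
(168.39 + 2500) T = 168.39*208 + 2500*29.5
T = 108776/2668.4 ≈ 40.76 °C

T_f ≈ 40.8 °C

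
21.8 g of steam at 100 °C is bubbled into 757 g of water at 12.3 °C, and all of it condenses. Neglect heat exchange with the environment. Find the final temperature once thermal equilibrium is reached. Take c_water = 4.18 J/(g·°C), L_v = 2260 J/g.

T_f ≈ 29.9 °C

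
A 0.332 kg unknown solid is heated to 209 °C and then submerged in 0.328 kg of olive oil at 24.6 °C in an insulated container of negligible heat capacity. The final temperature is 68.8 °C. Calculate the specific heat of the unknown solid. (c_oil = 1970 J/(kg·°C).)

Energy conservation, ΣQ = 0:
0.332×c×(68.8 − 209) + 0.328×1970×(68.8 − 24.6) = 0
-46.55 c = -28560
c = -28560/-46.55 ≈ 613.6 J/(kg·°C)

c ≈ 614 J/(kg·°C)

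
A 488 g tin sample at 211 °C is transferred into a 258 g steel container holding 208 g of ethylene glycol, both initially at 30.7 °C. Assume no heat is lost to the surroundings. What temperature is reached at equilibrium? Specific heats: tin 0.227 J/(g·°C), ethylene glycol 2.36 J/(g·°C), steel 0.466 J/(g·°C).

Let T be the final temperature. ΣQ_i = 0:
488*0.227*(T − 211) + 208*2.36*(T − 30.7) + 258*0.466*(T − 30.7) = 0
(110.78 + 490.88 + 120.23) T = 110.78*211 + 490.88*30.7 + 120.23*30.7
T = 42135 / 721.88 = 58.4 °C

T_f ≈ 58.4 °C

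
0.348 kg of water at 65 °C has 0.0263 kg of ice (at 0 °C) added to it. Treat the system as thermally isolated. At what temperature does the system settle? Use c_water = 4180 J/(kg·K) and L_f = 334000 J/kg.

T_f ≈ 54.8 °C

Sum of m c ΔT and latent-heat terms is zero:
melt ice: 0.0263×334000 = 8784.2
  meltwater 0→T: 0.0263×4180×T = 109.93 T
  water: 1454.6(T − 65)
1564.6 T = 94552 − 8784.2 = 85767
T ≈ 54.82 °C — above 0 °C, consistent with complete melting.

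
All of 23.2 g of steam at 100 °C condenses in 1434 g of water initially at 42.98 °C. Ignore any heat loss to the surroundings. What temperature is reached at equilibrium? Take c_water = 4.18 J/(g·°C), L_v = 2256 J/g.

Net heat exchanged in the isolated system is zero:
latent heat released on condensation: 23.2·2256 = 52339; condensed water 100 °C→T: 96.98(T − 100); water warms: 1434·4.18·(T − 42.98) = 5994.1(T − 42.98)
6091.1 T = 52339 + 9697.6 + 257627 = 319664
T ≈ 52.48 °C, under the boiling point, so the assumption holds.

T_f ≈ 52.5 °C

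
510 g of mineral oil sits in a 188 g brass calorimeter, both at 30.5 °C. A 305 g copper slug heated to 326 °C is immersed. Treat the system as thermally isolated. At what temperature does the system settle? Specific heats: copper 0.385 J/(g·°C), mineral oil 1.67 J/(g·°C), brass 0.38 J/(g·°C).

T_f ≈ 63.8 °C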